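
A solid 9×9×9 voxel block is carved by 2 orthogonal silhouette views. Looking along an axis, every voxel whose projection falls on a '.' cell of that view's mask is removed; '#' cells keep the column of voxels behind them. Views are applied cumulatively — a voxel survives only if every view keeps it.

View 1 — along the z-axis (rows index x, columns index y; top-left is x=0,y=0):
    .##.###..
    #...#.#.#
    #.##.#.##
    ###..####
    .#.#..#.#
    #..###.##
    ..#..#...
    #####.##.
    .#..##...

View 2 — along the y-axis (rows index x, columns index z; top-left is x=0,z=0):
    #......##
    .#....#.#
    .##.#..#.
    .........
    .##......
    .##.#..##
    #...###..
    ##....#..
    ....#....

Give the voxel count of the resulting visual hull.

initial block: 9^3 = 729
carve view 1 (along z, XY-mask fill 44/81): 396 voxels remain
carve view 2 (along y, XZ-mask fill 25/81): 121 voxels remain

121 voxels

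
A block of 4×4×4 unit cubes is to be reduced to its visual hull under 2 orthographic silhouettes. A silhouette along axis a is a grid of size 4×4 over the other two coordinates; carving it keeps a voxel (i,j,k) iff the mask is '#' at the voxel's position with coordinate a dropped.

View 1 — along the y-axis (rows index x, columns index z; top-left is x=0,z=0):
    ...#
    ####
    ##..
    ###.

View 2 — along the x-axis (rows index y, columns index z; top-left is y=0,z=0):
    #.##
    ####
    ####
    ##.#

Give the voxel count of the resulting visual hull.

initial block: 4^3 = 64
[1] y-view keeps 10 columns → grid now 40
[2] x-view keeps 14 columns → grid now 35

remaining voxels: 35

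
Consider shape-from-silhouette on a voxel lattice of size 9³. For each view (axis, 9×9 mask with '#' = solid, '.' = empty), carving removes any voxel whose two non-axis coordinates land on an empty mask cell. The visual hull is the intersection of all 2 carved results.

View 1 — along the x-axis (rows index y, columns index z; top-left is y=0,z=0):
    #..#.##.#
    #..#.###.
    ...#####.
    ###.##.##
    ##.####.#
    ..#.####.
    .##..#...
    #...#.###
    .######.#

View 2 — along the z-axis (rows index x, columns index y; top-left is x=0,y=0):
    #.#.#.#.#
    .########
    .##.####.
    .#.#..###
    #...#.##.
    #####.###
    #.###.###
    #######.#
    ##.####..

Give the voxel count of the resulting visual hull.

before carving: 729 voxels (9×9×9)
V1 x: intersect with YZ mask (49 set) -- 441 left
V2 z: intersect with XY mask (57 set) -- 307 left

voxel count = 307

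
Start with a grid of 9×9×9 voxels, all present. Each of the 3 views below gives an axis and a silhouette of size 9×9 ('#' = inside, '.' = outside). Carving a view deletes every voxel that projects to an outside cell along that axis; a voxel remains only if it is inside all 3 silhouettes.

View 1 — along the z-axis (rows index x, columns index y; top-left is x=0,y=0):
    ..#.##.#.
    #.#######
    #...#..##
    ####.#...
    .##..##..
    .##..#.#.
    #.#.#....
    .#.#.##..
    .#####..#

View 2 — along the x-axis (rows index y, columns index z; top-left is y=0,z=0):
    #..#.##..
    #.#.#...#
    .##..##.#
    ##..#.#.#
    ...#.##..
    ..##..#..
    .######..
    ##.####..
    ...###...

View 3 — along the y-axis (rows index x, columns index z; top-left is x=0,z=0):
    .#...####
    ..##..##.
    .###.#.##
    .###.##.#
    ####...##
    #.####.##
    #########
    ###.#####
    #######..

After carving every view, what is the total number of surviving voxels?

|visual hull| = 123

before carving: 729 voxels (9×9×9)
carve view 1 (along z, XY-mask fill 42/81): 378 voxels remain
carve view 2 (along x, YZ-mask fill 39/81): 178 voxels remain
carve view 3 (along y, XZ-mask fill 58/81): 123 voxels remain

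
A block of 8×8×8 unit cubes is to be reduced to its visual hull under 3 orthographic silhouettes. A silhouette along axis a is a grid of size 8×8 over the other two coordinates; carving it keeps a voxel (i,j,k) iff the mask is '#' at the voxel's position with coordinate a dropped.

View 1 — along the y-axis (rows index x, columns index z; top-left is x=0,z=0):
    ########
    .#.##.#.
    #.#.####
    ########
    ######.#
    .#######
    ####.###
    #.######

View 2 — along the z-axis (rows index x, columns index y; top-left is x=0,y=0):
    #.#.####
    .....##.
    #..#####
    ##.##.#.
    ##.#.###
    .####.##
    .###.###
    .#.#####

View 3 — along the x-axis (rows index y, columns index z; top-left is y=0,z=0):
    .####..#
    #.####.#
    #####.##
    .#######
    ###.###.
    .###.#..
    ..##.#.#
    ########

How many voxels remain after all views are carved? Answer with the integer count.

voxel count = 218

start: 8×8×8 = 512 voxels
carve view 1 (along y, XZ-mask fill 54/64): 432 voxels remain
carve view 2 (along z, XY-mask fill 43/64): 300 voxels remain
carve view 3 (along x, YZ-mask fill 47/64): 218 voxels remain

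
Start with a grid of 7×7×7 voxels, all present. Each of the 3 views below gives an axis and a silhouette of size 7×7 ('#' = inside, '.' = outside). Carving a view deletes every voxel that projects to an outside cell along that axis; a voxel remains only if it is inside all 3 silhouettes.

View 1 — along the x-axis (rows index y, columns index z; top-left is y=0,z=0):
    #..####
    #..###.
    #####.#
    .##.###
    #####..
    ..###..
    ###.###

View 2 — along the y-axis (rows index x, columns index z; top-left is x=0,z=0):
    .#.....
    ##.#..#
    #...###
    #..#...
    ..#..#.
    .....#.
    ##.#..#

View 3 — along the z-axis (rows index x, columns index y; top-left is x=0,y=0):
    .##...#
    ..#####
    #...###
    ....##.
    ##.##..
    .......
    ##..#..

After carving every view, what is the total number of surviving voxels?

full grid |V| = 343
V1 x: intersect with YZ mask (34 set) -- 238 left
V2 y: intersect with XZ mask (18 set) -- 83 left
V3 z: intersect with XY mask (21 set) -- 42 left

remaining voxels: 42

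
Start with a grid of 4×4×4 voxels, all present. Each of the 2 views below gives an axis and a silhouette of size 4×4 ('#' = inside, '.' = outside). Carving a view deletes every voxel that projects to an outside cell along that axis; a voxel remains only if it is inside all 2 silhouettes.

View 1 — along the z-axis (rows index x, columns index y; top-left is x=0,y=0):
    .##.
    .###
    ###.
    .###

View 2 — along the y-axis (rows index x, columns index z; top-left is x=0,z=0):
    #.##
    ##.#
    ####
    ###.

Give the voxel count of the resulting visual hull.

before carving: 64 voxels (4×4×4)
carve view 1 (along z, XY-mask fill 11/16): 44 voxels remain
carve view 2 (along y, XZ-mask fill 13/16): 36 voxels remain

36 voxels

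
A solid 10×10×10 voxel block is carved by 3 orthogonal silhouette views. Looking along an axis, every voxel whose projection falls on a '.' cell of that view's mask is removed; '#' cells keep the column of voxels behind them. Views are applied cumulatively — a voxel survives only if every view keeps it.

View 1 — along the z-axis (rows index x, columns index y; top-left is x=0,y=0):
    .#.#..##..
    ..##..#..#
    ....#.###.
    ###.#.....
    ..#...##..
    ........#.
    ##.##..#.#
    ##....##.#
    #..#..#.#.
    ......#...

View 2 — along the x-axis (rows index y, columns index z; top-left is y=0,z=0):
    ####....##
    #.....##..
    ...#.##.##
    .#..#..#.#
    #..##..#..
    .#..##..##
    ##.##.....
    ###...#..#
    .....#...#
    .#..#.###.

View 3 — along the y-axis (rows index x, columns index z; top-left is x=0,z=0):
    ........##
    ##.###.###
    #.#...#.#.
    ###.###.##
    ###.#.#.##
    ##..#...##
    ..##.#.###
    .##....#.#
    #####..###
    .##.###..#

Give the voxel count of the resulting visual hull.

initial block: 10^3 = 1000
carve view 1 (along z, XY-mask fill 36/100): 360 voxels remain
carve view 2 (along x, YZ-mask fill 43/100): 153 voxels remain
carve view 3 (along y, XZ-mask fill 58/100): 88 voxels remain

voxel count = 88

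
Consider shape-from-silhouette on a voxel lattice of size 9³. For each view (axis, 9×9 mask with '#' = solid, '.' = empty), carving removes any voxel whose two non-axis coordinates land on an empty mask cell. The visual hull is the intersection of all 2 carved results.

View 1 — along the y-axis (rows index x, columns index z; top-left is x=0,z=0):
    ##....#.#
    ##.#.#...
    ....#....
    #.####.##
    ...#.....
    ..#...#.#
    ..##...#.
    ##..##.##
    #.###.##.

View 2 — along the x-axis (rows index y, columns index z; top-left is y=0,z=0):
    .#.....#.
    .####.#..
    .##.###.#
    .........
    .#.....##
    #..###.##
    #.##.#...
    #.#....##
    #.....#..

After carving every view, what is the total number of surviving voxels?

125 voxels

initial block: 9^3 = 729
V1 y: intersect with XZ mask (35 set) -- 315 left
V2 x: intersect with YZ mask (32 set) -- 125 left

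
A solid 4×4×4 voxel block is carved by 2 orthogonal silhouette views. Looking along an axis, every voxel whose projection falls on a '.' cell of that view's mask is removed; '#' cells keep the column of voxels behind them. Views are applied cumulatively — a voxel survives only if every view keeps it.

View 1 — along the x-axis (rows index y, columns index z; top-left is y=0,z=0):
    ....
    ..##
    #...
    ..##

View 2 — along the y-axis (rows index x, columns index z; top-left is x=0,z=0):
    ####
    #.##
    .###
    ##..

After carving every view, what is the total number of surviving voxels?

15 voxels

before carving: 64 voxels (4×4×4)
step 1: project along x, AND mask (5/16) → |grid| = 20
step 2: project along y, AND mask (12/16) → |grid| = 15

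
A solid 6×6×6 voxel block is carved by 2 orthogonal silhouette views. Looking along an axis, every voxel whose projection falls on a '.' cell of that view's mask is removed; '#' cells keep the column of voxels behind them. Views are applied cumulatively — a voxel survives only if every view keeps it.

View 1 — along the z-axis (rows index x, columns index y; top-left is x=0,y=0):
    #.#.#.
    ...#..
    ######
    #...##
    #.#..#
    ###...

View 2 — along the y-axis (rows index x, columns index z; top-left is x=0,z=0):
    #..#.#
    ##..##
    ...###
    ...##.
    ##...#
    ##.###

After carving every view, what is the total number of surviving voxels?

|visual hull| = 61

start: 6×6×6 = 216 voxels
[1] z-view keeps 19 columns → grid now 114
[2] y-view keeps 20 columns → grid now 61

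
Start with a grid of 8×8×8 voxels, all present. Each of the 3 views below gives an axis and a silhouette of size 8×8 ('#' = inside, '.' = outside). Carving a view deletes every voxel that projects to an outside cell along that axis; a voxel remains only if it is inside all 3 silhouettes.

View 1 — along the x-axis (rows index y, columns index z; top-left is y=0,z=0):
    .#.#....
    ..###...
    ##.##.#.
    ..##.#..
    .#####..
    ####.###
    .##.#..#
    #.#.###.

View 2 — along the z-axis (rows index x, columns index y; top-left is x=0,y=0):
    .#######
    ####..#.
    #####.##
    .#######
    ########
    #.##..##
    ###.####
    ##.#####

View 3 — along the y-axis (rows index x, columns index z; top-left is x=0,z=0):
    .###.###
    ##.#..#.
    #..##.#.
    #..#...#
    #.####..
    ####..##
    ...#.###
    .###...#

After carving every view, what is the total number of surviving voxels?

before carving: 512 voxels (8×8×8)
  1. axis=0 (YZ plane), |mask|=34  ⇒  voxels=272
  2. axis=2 (XY plane), |mask|=53  ⇒  voxels=221
  3. axis=1 (XZ plane), |mask|=36  ⇒  voxels=125

voxel count = 125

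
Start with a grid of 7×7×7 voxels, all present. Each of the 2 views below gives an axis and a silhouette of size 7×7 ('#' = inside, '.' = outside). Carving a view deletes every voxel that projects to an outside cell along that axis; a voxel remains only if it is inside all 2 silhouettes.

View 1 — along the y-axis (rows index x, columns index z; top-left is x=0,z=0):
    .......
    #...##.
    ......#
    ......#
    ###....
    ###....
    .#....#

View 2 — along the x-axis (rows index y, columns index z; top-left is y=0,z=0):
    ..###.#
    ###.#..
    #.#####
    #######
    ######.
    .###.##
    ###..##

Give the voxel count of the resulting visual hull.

remaining voxels: 69

full grid |V| = 343
V1 y: intersect with XZ mask (13 set) -- 91 left
V2 x: intersect with YZ mask (37 set) -- 69 left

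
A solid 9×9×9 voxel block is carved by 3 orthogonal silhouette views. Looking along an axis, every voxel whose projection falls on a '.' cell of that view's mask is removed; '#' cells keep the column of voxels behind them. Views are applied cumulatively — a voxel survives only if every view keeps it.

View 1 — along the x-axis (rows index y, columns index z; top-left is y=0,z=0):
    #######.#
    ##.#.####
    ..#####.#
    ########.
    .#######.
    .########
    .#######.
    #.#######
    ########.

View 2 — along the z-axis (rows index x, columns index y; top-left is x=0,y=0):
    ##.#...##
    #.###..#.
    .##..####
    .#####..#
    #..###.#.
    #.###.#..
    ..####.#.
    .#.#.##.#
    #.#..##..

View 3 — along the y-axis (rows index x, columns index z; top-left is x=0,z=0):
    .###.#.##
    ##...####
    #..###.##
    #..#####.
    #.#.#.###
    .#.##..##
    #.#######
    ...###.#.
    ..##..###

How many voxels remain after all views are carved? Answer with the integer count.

start: 9×9×9 = 729 voxels
carve view 1 (along x, YZ-mask fill 67/81): 603 voxels remain
carve view 2 (along z, XY-mask fill 46/81): 343 voxels remain
carve view 3 (along y, XZ-mask fill 52/81): 221 voxels remain

221 voxels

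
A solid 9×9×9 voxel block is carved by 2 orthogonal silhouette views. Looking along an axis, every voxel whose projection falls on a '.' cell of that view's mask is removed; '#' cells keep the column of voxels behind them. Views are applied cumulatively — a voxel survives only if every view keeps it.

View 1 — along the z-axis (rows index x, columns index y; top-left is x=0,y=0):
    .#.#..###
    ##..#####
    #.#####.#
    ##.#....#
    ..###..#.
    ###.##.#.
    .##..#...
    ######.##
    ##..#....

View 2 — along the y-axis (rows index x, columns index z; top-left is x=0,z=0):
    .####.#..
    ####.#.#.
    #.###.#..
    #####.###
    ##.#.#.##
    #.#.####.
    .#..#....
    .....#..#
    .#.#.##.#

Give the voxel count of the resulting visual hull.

before carving: 729 voxels (9×9×9)
V1 z: intersect with XY mask (47 set) -- 423 left
V2 y: intersect with XZ mask (45 set) -- 231 left

remaining voxels: 231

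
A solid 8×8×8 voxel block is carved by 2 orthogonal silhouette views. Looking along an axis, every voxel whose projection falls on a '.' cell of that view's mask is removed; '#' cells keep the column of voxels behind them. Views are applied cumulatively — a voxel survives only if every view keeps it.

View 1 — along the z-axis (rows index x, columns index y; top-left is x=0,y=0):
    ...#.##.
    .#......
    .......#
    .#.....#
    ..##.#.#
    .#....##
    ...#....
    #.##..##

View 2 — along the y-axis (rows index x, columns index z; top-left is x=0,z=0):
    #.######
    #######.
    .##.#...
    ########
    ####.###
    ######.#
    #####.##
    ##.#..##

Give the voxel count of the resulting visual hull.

full grid |V| = 512
V1 z: intersect with XY mask (20 set) -- 160 left
V2 y: intersect with XZ mask (51 set) -- 128 left

128 voxels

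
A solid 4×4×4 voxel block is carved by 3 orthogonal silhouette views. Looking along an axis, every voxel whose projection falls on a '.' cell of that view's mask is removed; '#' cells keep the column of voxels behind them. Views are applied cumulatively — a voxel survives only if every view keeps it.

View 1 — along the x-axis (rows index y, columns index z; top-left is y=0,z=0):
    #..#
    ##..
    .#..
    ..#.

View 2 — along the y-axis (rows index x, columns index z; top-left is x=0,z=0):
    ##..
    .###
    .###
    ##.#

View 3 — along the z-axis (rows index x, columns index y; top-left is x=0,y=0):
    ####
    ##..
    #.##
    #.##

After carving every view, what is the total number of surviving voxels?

|visual hull| = 12

before carving: 64 voxels (4×4×4)
step 1: project along x, AND mask (6/16) → |grid| = 24
step 2: project along y, AND mask (11/16) → |grid| = 17
step 3: project along z, AND mask (12/16) → |grid| = 12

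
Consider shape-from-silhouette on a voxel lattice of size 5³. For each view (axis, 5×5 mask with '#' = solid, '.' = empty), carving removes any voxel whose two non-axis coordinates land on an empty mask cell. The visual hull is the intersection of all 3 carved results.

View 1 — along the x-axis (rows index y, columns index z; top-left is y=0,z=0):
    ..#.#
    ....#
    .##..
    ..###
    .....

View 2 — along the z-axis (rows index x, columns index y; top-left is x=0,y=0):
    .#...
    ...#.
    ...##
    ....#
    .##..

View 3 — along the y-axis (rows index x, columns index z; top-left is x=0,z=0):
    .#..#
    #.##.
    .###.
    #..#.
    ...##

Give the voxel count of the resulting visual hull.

full grid |V| = 125
carve view 1 (along x, YZ-mask fill 8/25): 40 voxels remain
carve view 2 (along z, XY-mask fill 7/25): 10 voxels remain
carve view 3 (along y, XZ-mask fill 12/25): 6 voxels remain

|visual hull| = 6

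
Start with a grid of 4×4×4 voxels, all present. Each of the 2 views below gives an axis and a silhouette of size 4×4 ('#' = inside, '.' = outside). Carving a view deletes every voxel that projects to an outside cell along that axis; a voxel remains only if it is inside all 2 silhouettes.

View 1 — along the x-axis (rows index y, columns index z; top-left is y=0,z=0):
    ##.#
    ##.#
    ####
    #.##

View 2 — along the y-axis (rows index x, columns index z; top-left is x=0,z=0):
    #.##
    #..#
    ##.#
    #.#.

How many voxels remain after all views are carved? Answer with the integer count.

initial block: 4^3 = 64
carve view 1 (along x, YZ-mask fill 13/16): 52 voxels remain
carve view 2 (along y, XZ-mask fill 10/16): 35 voxels remain

voxel count = 35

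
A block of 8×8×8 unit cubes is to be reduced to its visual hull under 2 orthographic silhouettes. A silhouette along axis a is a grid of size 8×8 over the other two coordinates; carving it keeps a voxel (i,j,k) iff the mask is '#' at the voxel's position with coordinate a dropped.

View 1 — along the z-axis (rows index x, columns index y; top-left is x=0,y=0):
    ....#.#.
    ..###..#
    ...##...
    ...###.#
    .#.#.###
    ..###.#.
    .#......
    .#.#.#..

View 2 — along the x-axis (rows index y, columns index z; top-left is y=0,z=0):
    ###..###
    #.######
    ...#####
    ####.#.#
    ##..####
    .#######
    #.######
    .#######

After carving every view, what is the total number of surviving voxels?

full grid |V| = 512
after view 1 [z-axis, 25 of 64 cells solid] → remaining = 200
after view 2 [x-axis, 51 of 64 cells solid] → remaining = 160

voxel count = 160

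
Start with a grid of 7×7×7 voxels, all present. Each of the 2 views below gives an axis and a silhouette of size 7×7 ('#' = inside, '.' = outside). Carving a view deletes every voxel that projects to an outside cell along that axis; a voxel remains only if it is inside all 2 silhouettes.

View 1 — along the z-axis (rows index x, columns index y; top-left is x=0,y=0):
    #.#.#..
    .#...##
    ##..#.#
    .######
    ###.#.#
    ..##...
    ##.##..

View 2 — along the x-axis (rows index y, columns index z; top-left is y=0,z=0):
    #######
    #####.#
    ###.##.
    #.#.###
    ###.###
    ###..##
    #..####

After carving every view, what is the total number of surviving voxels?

start: 7×7×7 = 343 voxels
step 1: project along z, AND mask (27/49) → |grid| = 189
step 2: project along x, AND mask (39/49) → |grid| = 153

|visual hull| = 153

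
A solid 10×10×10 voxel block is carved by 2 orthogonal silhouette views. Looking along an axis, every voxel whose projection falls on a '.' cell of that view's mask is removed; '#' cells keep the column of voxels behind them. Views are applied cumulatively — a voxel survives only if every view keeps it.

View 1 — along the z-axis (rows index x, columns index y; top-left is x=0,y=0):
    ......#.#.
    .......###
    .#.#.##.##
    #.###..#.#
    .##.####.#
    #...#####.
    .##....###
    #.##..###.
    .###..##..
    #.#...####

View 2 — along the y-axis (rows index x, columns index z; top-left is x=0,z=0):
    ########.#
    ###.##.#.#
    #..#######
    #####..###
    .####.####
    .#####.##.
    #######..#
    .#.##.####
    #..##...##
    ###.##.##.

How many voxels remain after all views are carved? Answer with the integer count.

before carving: 1000 voxels (10×10×10)
step 1: project along z, AND mask (52/100) → |grid| = 520
step 2: project along y, AND mask (74/100) → |grid| = 382

remaining voxels: 382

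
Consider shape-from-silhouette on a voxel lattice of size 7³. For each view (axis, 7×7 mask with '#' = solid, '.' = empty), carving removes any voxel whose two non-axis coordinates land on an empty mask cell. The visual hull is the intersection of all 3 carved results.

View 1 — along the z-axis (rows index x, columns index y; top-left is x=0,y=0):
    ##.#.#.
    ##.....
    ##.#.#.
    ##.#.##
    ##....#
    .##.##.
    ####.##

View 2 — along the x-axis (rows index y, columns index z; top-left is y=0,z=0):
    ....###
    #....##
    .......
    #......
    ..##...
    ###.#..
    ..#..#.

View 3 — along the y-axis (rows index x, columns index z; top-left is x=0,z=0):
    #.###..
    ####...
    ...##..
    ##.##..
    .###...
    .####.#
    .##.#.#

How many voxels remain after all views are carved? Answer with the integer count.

voxel count = 29

before carving: 343 voxels (7×7×7)
[1] z-view keeps 28 columns → grid now 196
[2] x-view keeps 15 columns → grid now 71
[3] y-view keeps 26 columns → grid now 29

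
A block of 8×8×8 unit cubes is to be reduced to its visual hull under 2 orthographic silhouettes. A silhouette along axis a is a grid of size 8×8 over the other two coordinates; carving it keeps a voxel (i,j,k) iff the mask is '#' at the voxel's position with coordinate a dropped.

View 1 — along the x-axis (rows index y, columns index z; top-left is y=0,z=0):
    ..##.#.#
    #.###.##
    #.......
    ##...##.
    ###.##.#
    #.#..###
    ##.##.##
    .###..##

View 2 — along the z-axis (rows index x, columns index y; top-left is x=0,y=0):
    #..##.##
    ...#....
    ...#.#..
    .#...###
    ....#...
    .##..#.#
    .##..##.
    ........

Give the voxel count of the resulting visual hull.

voxel count = 101

full grid |V| = 512
[1] x-view keeps 37 columns → grid now 296
[2] z-view keeps 21 columns → grid now 101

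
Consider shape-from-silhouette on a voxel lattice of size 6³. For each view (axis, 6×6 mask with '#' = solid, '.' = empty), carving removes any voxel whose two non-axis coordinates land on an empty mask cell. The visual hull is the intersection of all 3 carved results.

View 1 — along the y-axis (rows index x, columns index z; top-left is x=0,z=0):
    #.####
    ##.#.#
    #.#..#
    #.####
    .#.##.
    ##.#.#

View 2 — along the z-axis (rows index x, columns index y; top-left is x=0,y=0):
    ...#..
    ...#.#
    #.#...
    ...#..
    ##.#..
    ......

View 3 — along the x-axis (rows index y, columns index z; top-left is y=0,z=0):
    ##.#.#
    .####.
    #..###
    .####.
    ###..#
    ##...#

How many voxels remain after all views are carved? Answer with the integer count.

start: 6×6×6 = 216 voxels
V1 y: intersect with XZ mask (24 set) -- 144 left
V2 z: intersect with XY mask (9 set) -- 33 left
V3 x: intersect with YZ mask (23 set) -- 23 left

23 voxels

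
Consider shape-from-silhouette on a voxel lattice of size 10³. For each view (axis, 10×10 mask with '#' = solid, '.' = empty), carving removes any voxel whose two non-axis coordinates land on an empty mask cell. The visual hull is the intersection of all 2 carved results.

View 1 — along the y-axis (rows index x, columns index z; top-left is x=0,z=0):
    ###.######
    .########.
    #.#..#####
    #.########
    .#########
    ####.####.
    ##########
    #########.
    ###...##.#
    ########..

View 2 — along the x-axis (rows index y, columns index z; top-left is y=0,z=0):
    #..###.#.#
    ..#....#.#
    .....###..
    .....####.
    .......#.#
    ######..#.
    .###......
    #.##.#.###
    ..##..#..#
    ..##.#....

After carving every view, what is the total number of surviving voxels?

start: 10×10×10 = 1000 voxels
[1] y-view keeps 83 columns → grid now 830
[2] x-view keeps 42 columns → grid now 354

voxel count = 354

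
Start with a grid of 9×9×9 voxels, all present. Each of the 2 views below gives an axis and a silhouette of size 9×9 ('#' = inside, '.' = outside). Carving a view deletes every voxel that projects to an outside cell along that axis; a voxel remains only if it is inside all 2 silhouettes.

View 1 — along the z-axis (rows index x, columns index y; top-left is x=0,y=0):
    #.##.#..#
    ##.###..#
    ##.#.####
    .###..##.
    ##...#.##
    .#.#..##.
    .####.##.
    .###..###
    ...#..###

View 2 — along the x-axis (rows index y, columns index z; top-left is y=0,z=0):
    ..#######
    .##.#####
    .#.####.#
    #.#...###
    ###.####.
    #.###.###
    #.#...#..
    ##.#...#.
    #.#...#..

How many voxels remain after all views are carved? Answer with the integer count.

247 voxels

full grid |V| = 729
V1 z: intersect with XY mask (48 set) -- 432 left
V2 x: intersect with YZ mask (49 set) -- 247 left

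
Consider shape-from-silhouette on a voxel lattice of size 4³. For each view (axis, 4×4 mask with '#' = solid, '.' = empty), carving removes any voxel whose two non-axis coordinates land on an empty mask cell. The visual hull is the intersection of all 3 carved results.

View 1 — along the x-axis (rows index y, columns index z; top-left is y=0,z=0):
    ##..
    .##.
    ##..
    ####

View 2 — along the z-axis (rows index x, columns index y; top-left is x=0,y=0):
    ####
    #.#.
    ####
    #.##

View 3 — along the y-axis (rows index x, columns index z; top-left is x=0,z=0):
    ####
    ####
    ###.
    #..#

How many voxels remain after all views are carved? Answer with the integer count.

before carving: 64 voxels (4×4×4)
step 1: project along x, AND mask (10/16) → |grid| = 40
step 2: project along z, AND mask (13/16) → |grid| = 32
step 3: project along y, AND mask (13/16) → |grid| = 27

voxel count = 27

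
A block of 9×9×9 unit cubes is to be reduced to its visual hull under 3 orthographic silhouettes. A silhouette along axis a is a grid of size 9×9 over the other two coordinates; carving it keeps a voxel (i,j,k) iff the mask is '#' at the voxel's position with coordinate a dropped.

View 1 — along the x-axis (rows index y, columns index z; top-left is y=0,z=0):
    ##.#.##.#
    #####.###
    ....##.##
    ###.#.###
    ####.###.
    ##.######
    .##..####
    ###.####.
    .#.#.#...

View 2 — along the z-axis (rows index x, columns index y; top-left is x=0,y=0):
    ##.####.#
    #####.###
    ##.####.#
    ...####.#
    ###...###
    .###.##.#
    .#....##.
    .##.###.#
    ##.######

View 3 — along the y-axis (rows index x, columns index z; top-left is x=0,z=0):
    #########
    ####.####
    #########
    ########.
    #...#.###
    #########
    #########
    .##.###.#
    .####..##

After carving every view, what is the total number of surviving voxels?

294 voxels

full grid |V| = 729
[1] x-view keeps 56 columns → grid now 504
[2] z-view keeps 56 columns → grid now 348
[3] y-view keeps 69 columns → grid now 294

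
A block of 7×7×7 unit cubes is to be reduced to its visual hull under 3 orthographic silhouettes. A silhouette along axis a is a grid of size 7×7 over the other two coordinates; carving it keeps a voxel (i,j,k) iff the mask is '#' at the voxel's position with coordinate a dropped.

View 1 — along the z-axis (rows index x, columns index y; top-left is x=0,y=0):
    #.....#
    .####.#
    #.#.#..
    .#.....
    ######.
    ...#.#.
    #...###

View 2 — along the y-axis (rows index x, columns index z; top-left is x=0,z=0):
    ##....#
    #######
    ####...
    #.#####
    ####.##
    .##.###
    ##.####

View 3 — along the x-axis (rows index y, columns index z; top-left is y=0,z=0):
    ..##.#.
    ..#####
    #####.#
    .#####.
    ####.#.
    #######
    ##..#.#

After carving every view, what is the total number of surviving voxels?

before carving: 343 voxels (7×7×7)
[1] z-view keeps 23 columns → grid now 161
[2] y-view keeps 37 columns → grid now 129
[3] x-view keeps 35 columns → grid now 95

95 voxels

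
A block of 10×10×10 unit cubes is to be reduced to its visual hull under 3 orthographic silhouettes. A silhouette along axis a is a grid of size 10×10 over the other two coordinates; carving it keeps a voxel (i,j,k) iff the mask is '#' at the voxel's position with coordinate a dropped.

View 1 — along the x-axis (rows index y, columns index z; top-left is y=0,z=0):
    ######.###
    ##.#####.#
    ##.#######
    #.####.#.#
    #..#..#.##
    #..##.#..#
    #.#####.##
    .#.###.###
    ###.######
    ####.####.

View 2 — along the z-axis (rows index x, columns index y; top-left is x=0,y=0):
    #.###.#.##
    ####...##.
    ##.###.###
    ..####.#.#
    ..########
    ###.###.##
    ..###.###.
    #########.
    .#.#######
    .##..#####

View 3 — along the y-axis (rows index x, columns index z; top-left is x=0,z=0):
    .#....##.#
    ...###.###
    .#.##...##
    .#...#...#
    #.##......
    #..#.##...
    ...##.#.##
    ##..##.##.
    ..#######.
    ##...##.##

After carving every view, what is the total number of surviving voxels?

remaining voxels: 279

start: 10×10×10 = 1000 voxels
carve view 1 (along x, YZ-mask fill 75/100): 750 voxels remain
carve view 2 (along z, XY-mask fill 73/100): 545 voxels remain
carve view 3 (along y, XZ-mask fill 49/100): 279 voxels remain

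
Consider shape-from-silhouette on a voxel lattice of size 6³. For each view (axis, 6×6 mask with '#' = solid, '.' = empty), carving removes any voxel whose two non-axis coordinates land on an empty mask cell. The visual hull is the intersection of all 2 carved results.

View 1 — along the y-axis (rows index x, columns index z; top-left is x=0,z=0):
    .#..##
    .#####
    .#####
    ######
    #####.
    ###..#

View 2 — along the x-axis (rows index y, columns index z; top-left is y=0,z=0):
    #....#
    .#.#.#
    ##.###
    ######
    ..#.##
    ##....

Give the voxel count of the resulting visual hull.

full grid |V| = 216
V1 y: intersect with XZ mask (28 set) -- 168 left
V2 x: intersect with YZ mask (21 set) -- 98 left

98 voxels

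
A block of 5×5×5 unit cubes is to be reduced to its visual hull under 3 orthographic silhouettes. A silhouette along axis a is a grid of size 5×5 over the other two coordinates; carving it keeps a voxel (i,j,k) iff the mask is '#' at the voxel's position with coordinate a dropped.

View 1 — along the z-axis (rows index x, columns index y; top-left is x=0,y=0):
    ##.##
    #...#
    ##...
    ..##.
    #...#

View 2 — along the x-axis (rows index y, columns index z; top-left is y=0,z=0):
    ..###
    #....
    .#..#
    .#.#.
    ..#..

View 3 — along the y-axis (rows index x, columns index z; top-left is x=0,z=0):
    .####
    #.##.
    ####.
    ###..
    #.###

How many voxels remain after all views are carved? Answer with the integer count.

initial block: 5^3 = 125
[1] z-view keeps 12 columns → grid now 60
[2] x-view keeps 9 columns → grid now 23
[3] y-view keeps 18 columns → grid now 18

voxel count = 18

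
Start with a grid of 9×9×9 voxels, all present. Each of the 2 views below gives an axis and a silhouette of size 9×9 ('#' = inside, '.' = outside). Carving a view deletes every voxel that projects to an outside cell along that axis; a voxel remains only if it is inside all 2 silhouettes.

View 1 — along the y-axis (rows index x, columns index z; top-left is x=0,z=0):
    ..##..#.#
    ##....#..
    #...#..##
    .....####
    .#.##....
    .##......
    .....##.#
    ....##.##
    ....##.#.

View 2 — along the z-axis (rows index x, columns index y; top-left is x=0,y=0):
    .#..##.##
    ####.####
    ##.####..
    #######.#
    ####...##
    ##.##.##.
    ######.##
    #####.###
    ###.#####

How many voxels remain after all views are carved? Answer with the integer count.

voxel count = 210

before carving: 729 voxels (9×9×9)
[1] y-view keeps 30 columns → grid now 270
[2] z-view keeps 63 columns → grid now 210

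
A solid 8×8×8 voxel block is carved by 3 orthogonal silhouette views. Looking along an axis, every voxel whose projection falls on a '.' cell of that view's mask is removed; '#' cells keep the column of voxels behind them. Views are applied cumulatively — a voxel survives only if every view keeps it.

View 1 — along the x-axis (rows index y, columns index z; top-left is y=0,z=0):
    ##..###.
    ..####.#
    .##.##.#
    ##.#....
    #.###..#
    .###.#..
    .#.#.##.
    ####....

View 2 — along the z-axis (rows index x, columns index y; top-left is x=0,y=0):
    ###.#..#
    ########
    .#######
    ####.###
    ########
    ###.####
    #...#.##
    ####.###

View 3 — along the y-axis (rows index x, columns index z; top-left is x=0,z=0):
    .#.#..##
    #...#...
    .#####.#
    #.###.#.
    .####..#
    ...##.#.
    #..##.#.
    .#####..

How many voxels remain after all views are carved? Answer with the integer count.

before carving: 512 voxels (8×8×8)
carve view 1 (along x, YZ-mask fill 35/64): 280 voxels remain
carve view 2 (along z, XY-mask fill 53/64): 234 voxels remain
carve view 3 (along y, XZ-mask fill 34/64): 129 voxels remain

remaining voxels: 129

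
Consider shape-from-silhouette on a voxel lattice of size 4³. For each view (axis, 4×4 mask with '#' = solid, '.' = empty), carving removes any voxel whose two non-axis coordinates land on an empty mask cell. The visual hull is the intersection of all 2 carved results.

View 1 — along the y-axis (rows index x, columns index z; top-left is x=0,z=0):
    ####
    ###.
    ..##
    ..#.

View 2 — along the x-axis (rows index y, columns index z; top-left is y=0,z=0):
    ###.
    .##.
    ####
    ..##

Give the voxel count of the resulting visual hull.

full grid |V| = 64
[1] y-view keeps 10 columns → grid now 40
[2] x-view keeps 11 columns → grid now 30

30 voxels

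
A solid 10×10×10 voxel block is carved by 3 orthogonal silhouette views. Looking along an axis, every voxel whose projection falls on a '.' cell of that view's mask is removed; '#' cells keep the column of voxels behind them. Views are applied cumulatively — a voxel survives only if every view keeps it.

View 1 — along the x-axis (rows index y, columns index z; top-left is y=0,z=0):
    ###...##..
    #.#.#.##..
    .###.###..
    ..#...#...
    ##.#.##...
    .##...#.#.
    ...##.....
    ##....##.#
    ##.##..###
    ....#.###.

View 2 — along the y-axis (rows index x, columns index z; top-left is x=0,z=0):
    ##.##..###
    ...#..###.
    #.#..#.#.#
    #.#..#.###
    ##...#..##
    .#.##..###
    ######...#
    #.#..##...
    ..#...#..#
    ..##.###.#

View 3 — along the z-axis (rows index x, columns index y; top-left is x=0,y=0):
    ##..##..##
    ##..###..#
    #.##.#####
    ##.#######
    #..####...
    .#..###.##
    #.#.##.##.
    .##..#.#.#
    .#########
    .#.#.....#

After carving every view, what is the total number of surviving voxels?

remaining voxels: 144

initial block: 10^3 = 1000
step 1: project along x, AND mask (45/100) → |grid| = 450
step 2: project along y, AND mask (53/100) → |grid| = 227
step 3: project along z, AND mask (63/100) → |grid| = 144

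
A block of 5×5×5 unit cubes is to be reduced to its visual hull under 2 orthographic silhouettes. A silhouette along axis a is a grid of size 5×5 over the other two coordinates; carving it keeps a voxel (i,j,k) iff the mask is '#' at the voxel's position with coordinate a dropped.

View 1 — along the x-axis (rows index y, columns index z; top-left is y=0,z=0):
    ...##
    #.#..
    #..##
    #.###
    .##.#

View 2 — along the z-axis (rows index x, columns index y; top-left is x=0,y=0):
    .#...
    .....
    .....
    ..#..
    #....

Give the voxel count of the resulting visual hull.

full grid |V| = 125
carve view 1 (along x, YZ-mask fill 14/25): 70 voxels remain
carve view 2 (along z, XY-mask fill 3/25): 7 voxels remain

remaining voxels: 7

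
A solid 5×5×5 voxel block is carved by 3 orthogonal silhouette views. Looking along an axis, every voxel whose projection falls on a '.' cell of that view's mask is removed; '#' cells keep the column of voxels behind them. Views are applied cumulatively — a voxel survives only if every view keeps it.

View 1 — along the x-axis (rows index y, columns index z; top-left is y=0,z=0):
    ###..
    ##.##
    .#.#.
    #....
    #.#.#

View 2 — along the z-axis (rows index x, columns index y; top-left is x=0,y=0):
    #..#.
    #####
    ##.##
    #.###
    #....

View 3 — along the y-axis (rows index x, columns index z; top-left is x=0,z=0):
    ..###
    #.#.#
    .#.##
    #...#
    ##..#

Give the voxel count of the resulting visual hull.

20 voxels

initial block: 5^3 = 125
V1 x: intersect with YZ mask (13 set) -- 65 left
V2 z: intersect with XY mask (16 set) -- 40 left
V3 y: intersect with XZ mask (14 set) -- 20 left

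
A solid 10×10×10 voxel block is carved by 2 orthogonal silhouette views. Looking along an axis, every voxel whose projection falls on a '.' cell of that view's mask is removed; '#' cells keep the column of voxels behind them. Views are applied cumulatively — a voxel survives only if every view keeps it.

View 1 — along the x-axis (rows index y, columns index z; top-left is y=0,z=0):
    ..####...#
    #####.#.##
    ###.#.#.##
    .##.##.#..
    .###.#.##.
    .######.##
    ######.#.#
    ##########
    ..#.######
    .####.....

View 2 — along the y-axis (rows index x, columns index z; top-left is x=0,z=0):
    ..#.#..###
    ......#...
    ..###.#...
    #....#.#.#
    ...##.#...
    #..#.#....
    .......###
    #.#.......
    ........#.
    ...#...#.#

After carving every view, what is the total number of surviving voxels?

|visual hull| = 192

start: 10×10×10 = 1000 voxels
carve view 1 (along x, YZ-mask fill 68/100): 680 voxels remain
carve view 2 (along y, XZ-mask fill 29/100): 192 voxels remain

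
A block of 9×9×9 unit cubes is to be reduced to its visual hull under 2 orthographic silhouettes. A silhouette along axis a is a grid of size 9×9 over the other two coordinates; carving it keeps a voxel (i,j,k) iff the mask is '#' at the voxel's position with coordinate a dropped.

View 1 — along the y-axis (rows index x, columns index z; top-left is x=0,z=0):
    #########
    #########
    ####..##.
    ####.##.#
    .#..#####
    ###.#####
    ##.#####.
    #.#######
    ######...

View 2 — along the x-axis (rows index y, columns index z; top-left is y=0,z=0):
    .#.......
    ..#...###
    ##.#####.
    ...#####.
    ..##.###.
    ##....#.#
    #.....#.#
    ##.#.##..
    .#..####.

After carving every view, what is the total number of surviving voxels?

start: 9×9×9 = 729 voxels
carve view 1 (along y, XZ-mask fill 66/81): 594 voxels remain
carve view 2 (along x, YZ-mask fill 39/81): 292 voxels remain

remaining voxels: 292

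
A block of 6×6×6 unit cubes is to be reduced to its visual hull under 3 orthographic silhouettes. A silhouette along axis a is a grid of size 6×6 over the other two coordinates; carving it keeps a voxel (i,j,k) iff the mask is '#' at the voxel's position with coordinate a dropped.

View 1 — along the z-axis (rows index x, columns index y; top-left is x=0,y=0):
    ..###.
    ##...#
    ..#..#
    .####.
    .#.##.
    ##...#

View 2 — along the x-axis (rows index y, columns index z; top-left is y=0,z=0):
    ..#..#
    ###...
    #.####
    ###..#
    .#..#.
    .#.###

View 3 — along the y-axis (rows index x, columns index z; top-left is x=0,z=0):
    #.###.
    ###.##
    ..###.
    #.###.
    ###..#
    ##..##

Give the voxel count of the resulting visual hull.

|visual hull| = 43

initial block: 6^3 = 216
V1 z: intersect with XY mask (18 set) -- 108 left
V2 x: intersect with YZ mask (20 set) -- 61 left
V3 y: intersect with XZ mask (24 set) -- 43 left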